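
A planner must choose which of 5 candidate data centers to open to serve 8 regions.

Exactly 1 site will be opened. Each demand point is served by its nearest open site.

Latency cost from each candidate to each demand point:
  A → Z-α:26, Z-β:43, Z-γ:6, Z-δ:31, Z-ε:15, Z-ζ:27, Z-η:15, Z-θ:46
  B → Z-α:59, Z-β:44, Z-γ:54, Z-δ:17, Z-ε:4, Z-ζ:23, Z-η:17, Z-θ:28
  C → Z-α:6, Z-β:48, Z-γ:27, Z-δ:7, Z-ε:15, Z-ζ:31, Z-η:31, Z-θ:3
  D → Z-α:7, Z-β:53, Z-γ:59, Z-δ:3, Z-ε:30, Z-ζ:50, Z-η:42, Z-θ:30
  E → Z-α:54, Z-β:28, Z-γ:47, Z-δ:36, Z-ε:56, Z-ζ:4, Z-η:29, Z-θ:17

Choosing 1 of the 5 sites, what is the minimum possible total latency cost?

Open {C}.
  Z-α→C 6, Z-β→C 48, Z-γ→C 27, Z-δ→C 7, Z-ε→C 15, Z-ζ→C 31, Z-η→C 31, Z-θ→C 3  ⇒ total 168.
Compare {A}: total 209.
Compare {B}: total 246.
No size-1 selection does better; minimum is 168.

168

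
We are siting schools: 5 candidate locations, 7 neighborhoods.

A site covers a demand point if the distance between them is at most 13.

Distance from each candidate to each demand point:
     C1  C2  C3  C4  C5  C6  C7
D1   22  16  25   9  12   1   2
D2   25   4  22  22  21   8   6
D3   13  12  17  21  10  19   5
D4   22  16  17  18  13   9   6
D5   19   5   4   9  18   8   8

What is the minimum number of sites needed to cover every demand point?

Coverage sets (demand points within 13 of each site):
  D1: {C4, C5, C6, C7}
  D2: {C2, C6, C7}
  D3: {C1, C2, C5, C7}
  D4: {C5, C6, C7}
  D5: {C2, C3, C4, C6, C7}
No single site covers all 7 demand points.
But {D3, D5} covers everything, so the minimum is 2.

2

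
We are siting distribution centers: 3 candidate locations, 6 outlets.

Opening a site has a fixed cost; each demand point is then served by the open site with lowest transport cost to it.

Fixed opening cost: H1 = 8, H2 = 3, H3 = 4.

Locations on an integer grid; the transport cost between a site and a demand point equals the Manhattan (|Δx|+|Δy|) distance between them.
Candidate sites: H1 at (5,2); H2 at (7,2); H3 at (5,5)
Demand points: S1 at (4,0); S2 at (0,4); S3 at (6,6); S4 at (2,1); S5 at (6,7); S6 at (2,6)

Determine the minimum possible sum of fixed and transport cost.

Open {H3}: assign each demand point to its cheapest open site.
  S1→H3 6, S2→H3 6, S3→H3 2, S4→H3 7, S5→H3 3, S6→H3 4
  transport cost 28, fixed 4 → total 32.
Compare {H2, H3}: transport cost 26 + fixed 7 = 33.
Compare {H1, H3}: transport cost 22 + fixed 12 = 34.
Compare {H1, H2, H3}: transport cost 22 + fixed 15 = 37.
All other subsets cost ≥ 33. Minimum total cost: 32.

32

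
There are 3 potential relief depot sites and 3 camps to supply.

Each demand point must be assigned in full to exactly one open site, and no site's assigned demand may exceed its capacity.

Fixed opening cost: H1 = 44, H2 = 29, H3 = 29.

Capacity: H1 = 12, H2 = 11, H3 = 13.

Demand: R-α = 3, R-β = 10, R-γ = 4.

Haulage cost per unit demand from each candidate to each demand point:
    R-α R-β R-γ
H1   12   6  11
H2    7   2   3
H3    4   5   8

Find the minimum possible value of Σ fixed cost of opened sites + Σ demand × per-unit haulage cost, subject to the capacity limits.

122

Open {H2, H3}; cheapest assignment that respects the capacities:
  H2 (cap 11, load 10): R-β — cost 10×2 = 20
  H3 (cap 13, load 7): R-α, R-γ — cost 3×4 + 4×8 = 44
  Shipping 64, fixed 58 → total 122.
  Any other capacity-feasible assignment to {H2, H3} ships for at least 64.
Compare {H1, H2}: its best feasible assignment gives total 166.
Compare {H1, H2, H3}: its best feasible assignment gives total 166.
Every other set of open sites that can feasibly serve all demand totals ≥ 166 even under its best assignment. Minimum: 122.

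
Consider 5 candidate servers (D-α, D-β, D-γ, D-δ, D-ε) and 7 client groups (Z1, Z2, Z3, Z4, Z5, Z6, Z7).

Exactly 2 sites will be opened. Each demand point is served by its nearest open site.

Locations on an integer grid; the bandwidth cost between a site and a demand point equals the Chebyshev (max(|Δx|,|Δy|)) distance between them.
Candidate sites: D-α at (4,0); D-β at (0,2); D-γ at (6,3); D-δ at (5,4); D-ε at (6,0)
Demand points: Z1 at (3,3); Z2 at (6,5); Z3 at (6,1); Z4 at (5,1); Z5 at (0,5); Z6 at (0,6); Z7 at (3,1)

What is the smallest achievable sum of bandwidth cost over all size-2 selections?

17

Open {D-α, D-δ}.
  Z1→D-δ 2, Z2→D-δ 1, Z3→D-α 2, Z4→D-α 1, Z5→D-α 5, Z6→D-δ 5, Z7→D-α 1  ⇒ total 17.
Compare {D-δ, D-ε}: total 18.
Compare {D-α, D-β}: total 19.
No size-2 selection does better; minimum is 17.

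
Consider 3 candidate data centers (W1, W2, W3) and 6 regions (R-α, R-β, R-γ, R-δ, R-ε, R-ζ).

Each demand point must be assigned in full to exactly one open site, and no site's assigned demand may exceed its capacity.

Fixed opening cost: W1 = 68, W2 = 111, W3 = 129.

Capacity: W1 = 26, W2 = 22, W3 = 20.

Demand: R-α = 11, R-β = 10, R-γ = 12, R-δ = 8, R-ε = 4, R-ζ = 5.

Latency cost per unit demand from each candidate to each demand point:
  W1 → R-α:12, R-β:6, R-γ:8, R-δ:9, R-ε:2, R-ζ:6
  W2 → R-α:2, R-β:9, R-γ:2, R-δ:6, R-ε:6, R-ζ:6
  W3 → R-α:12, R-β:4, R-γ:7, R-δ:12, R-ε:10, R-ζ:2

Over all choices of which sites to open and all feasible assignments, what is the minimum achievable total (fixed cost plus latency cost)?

Open {W1, W2, W3}; cheapest assignment that respects the capacities:
  W1 (cap 26, load 16): R-γ, R-ε — cost 12×8 + 4×2 = 104
  W2 (cap 22, load 19): R-α, R-δ — cost 11×2 + 8×6 = 70
  W3 (cap 20, load 15): R-β, R-ζ — cost 10×4 + 5×2 = 50
  Shipping 224, fixed 308 → total 532.
  Any other capacity-feasible assignment to {W1, W2, W3} ships for at least 224.
Total demand is 50 and no other set of sites has combined capacity ≥ 50, so {W1, W2, W3} is the only feasible choice of open sites. Minimum: 532.

532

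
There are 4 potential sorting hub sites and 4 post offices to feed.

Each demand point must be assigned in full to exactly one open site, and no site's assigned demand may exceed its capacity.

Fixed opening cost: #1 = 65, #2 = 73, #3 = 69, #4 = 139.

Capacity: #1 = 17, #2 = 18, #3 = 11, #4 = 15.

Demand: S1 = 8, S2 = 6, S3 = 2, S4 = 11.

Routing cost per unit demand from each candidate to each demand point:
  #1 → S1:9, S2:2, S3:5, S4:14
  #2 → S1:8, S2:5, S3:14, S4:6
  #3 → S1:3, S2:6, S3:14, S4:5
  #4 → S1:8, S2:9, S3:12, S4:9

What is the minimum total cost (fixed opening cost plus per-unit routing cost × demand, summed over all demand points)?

283

Open {#1, #3}; cheapest assignment that respects the capacities:
  #1 (cap 17, load 16): S1, S2, S3 — cost 8×9 + 6×2 + 2×5 = 94
  #3 (cap 11, load 11): S4 — cost 11×5 = 55
  Shipping 149, fixed 134 → total 283.
  Any other capacity-feasible assignment to {#1, #3} ships for at least 149.
Compare {#2, #3}: its best feasible assignment gives total 290.
Compare {#1, #2}: its best feasible assignment gives total 298.
Every other set of open sites that can feasibly serve all demand totals ≥ 290 even under its best assignment. Minimum: 283.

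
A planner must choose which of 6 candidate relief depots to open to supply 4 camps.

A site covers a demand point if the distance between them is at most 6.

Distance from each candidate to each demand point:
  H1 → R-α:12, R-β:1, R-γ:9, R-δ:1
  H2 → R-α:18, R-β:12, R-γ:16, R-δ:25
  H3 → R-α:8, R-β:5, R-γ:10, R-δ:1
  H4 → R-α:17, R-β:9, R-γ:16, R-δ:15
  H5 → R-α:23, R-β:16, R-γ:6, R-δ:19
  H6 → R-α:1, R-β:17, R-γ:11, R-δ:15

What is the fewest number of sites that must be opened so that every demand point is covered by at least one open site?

Coverage sets (demand points within 6 of each site):
  H1: {R-β, R-δ}
  H2: {}
  H3: {R-β, R-δ}
  H4: {}
  H5: {R-γ}
  H6: {R-α}
No 2 sites suffice: every size-2 union leaves at least one demand point uncovered.
But {H1, H5, H6} covers everything, so the minimum is 3.

3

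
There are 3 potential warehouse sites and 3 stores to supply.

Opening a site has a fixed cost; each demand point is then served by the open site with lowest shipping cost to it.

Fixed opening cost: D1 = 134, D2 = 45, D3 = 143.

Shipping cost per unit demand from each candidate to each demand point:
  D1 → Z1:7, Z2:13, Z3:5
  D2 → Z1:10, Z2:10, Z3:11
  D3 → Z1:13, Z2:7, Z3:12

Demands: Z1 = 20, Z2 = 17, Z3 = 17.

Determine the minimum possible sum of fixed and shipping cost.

Open {D1, D2}: assign each demand point to its cheapest open site.
  Z1→D1 20×7=140, Z2→D2 17×10=170, Z3→D1 17×5=85
  shipping cost 395, fixed 179 → total 574.
Compare {D1}: shipping cost 446 + fixed 134 = 580.
Compare {D2}: shipping cost 557 + fixed 45 = 602.
Compare {D1, D3}: shipping cost 344 + fixed 277 = 621.
All other subsets cost ≥ 580. Minimum total cost: 574.

574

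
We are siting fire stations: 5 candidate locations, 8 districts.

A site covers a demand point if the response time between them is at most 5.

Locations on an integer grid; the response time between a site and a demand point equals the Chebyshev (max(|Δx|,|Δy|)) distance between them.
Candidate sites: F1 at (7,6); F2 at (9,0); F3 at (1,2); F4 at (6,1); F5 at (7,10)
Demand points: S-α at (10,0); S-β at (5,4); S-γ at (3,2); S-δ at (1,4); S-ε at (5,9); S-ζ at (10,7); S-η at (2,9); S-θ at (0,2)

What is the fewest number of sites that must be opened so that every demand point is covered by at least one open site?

3

Coverage sets (demand points within 5 of each site):
  F1: {S-β, S-γ, S-ε, S-ζ, S-η}
  F2: {S-α, S-β}
  F3: {S-β, S-γ, S-δ, S-θ}
  F4: {S-α, S-β, S-γ, S-δ}
  F5: {S-ε, S-ζ, S-η}
No 2 sites suffice: every size-2 union leaves at least one demand point uncovered.
But {F1, F2, F3} covers everything, so the minimum is 3.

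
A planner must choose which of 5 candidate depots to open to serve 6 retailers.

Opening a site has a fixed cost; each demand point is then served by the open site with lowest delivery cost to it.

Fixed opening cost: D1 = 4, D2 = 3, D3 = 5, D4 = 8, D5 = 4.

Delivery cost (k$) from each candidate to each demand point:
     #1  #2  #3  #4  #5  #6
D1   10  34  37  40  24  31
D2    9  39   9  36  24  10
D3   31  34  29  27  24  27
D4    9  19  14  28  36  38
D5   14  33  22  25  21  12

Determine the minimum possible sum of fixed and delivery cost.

108

Open {D2, D4, D5}: assign each demand point to its cheapest open site.
  #1→D2 9, #2→D4 19, #3→D2 9, #4→D5 25, #5→D5 21, #6→D2 10
  delivery cost 93, fixed 15 → total 108.
Compare {D2, D4}: delivery cost 99 + fixed 11 = 110.
Compare {D4, D5}: delivery cost 100 + fixed 12 = 112.
Compare {D1, D2, D4, D5}: delivery cost 93 + fixed 19 = 112.
All other subsets cost ≥ 110. Minimum total cost: 108.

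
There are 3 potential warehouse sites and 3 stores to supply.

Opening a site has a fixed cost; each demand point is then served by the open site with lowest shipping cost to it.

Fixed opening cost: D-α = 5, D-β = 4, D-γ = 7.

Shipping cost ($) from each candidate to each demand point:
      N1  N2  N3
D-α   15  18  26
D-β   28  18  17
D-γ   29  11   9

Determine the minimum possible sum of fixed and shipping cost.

47

Open {D-α, D-γ}: assign each demand point to its cheapest open site.
  N1→D-α 15, N2→D-γ 11, N3→D-γ 9
  shipping cost 35, fixed 12 → total 47.
Compare {D-α, D-β, D-γ}: shipping cost 35 + fixed 16 = 51.
Compare {D-γ}: shipping cost 49 + fixed 7 = 56.
Compare {D-α, D-β}: shipping cost 50 + fixed 9 = 59.
All other subsets cost ≥ 51. Minimum total cost: 47.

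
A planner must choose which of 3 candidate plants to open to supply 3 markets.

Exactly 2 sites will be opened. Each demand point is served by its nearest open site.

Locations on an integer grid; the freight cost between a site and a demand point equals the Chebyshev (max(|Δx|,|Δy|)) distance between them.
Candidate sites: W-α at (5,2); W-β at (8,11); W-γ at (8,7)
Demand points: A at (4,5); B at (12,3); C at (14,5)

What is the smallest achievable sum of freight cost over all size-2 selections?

Open {W-α, W-γ}.
  A→W-α 3, B→W-γ 4, C→W-γ 6  ⇒ total 13.
Compare {W-β, W-γ}: total 14.
Compare {W-α, W-β}: total 16.

13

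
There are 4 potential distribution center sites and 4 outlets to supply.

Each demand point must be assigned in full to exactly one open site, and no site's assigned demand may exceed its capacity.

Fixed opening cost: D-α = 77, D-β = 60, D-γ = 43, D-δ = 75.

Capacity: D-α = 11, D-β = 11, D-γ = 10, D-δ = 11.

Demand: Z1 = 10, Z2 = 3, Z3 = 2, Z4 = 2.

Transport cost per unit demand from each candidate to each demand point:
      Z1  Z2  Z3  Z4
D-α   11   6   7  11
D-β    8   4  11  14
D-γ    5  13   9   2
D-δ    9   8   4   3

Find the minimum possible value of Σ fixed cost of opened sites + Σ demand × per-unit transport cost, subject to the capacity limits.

206

Open {D-γ, D-δ}; cheapest assignment that respects the capacities:
  D-γ (cap 10, load 10): Z1 — cost 10×5 = 50
  D-δ (cap 11, load 7): Z2, Z3, Z4 — cost 3×8 + 2×4 + 2×3 = 38
  Shipping 88, fixed 118 → total 206.
  Any other capacity-feasible assignment to {D-γ, D-δ} ships for at least 88.
Compare {D-β, D-γ}: its best feasible assignment gives total 215.
Compare {D-α, D-γ}: its best feasible assignment gives total 224.
Every other set of open sites that can feasibly serve all demand totals ≥ 215 even under its best assignment. Minimum: 206.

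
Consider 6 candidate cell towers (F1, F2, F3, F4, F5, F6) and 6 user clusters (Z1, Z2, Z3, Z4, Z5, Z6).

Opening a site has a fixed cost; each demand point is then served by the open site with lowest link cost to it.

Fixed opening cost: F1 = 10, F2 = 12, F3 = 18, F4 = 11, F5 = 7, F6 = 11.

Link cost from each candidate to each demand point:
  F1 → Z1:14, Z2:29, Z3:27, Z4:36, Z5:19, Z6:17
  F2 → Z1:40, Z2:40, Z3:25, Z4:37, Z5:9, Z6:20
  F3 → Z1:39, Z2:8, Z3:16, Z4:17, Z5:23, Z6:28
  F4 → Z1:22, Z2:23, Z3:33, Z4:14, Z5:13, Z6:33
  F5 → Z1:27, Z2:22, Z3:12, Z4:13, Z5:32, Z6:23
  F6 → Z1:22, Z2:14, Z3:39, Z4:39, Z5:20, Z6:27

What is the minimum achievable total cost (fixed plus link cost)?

114

Open {F1, F5}: assign each demand point to its cheapest open site.
  Z1→F1 14, Z2→F5 22, Z3→F5 12, Z4→F5 13, Z5→F1 19, Z6→F1 17
  link cost 97, fixed 17 → total 114.
Compare {F1, F2, F5}: link cost 87 + fixed 29 = 116.
Compare {F1, F5, F6}: link cost 89 + fixed 28 = 117.
Compare {F1, F3, F5}: link cost 83 + fixed 35 = 118.
All other subsets cost ≥ 116. Minimum total cost: 114.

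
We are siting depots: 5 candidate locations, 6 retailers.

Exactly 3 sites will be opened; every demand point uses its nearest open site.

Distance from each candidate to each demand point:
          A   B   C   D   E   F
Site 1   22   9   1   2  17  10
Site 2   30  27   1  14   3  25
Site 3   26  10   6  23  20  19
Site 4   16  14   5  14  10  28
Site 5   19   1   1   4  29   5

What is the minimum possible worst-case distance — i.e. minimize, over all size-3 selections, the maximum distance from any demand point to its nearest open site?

Open {Site 1, Site 2, Site 4}.
  Farthest demand point is A at distance 16 (to Site 4); all others are ≤ 16.
With {Site 1, Site 3, Site 4} the worst case is 16.
With {Site 1, Site 4, Site 5} the worst case is 16.
No size-3 selection achieves below 16.

16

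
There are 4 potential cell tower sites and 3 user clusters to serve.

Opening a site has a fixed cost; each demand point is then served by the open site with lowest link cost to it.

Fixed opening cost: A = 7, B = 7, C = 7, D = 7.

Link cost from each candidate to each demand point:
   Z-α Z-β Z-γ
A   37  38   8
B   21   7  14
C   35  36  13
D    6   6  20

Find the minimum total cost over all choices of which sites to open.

Open {A, D}: assign each demand point to its cheapest open site.
  Z-α→D 6, Z-β→D 6, Z-γ→A 8
  link cost 20, fixed 14 → total 34.
Compare {D}: link cost 32 + fixed 7 = 39.
Compare {C, D}: link cost 25 + fixed 14 = 39.
Compare {B, D}: link cost 26 + fixed 14 = 40.
All other subsets cost ≥ 39. Minimum total cost: 34.

34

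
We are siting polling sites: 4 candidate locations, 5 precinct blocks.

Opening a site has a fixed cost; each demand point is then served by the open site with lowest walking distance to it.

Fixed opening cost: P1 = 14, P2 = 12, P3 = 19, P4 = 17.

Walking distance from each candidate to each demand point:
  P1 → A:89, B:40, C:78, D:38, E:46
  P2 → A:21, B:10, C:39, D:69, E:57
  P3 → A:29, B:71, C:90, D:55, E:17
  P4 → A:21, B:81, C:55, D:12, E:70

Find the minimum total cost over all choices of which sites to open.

Open {P2, P3, P4}: assign each demand point to its cheapest open site.
  A→P2 21, B→P2 10, C→P2 39, D→P4 12, E→P3 17
  walking distance 99, fixed 48 → total 147.
Compare {P1, P2, P3, P4}: walking distance 99 + fixed 62 = 161.
Compare {P2, P4}: walking distance 139 + fixed 29 = 168.
Compare {P1, P2, P3}: walking distance 125 + fixed 45 = 170.
All other subsets cost ≥ 161. Minimum total cost: 147.

147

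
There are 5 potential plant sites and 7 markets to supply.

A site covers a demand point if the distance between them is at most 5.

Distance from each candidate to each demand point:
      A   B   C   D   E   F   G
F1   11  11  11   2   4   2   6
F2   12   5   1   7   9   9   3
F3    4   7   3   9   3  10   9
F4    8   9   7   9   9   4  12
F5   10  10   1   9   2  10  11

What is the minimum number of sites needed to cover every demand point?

3

Coverage sets (demand points within 5 of each site):
  F1: {D, E, F}
  F2: {B, C, G}
  F3: {A, C, E}
  F4: {F}
  F5: {C, E}
No 2 sites suffice: every size-2 union leaves at least one demand point uncovered.
But {F1, F2, F3} covers everything, so the minimum is 3.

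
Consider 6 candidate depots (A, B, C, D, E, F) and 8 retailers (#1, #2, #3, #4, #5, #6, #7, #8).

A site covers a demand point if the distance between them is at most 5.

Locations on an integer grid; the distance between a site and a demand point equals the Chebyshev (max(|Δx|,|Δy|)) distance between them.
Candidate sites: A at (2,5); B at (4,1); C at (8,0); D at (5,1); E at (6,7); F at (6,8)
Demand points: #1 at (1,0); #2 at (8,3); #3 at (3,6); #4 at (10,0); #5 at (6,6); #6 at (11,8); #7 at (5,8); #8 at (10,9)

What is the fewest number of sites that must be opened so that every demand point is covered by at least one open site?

2

Coverage sets (demand points within 5 of each site):
  A: {#1, #3, #5, #7}
  B: {#1, #2, #3, #5}
  C: {#2, #4}
  D: {#1, #2, #3, #4, #5}
  E: {#2, #3, #5, #6, #7, #8}
  F: {#2, #3, #5, #6, #7, #8}
No single site covers all 8 demand points.
But {D, E} covers everything, so the minimum is 2.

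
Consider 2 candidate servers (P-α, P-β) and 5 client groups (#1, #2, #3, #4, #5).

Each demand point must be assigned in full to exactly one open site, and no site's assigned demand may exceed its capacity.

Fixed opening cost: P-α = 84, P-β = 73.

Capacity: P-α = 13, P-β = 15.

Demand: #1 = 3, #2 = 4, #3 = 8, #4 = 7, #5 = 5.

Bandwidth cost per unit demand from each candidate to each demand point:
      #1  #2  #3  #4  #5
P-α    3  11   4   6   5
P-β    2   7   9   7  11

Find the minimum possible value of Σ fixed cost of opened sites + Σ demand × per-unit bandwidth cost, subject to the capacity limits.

Open {P-α, P-β}; cheapest assignment that respects the capacities:
  P-α (cap 13, load 13): #3, #5 — cost 8×4 + 5×5 = 57
  P-β (cap 15, load 14): #1, #2, #4 — cost 3×2 + 4×7 + 7×7 = 83
  Shipping 140, fixed 157 → total 297.
  Any other capacity-feasible assignment to {P-α, P-β} ships for at least 140.
Total demand is 27 and no other set of sites has combined capacity ≥ 27, so {P-α, P-β} is the only feasible choice of open sites. Minimum: 297.

297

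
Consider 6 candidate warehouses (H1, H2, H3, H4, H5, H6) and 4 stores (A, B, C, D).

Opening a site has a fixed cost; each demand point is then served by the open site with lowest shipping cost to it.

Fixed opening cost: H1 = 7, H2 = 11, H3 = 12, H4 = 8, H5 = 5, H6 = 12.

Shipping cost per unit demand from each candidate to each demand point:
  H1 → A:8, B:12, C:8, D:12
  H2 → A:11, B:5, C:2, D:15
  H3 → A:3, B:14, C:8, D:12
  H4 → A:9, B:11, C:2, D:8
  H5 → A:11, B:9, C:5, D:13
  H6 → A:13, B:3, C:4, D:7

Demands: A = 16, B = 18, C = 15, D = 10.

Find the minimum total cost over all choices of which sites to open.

Open {H3, H4, H6}: assign each demand point to its cheapest open site.
  A→H3 16×3=48, B→H6 18×3=54, C→H4 15×2=30, D→H6 10×7=70
  shipping cost 202, fixed 32 → total 234.
Compare {H2, H3, H6}: shipping cost 202 + fixed 35 = 237.
Compare {H3, H4, H5, H6}: shipping cost 202 + fixed 37 = 239.
Compare {H1, H3, H4, H6}: shipping cost 202 + fixed 39 = 241.
All other subsets cost ≥ 237. Minimum total cost: 234.

234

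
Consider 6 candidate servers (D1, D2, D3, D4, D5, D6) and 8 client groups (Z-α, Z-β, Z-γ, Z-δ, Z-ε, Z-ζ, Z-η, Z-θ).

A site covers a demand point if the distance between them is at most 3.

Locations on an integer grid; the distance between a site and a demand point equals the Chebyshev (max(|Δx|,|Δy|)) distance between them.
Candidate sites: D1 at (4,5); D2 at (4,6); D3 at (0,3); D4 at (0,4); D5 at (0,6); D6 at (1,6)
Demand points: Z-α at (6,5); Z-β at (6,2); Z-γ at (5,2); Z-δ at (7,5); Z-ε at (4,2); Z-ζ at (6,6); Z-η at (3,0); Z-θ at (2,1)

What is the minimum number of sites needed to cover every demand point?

Coverage sets (demand points within 3 of each site):
  D1: {Z-α, Z-β, Z-γ, Z-δ, Z-ε, Z-ζ}
  D2: {Z-α, Z-δ, Z-ζ}
  D3: {Z-η, Z-θ}
  D4: {Z-θ}
  D5: {}
  D6: {}
No single site covers all 8 demand points.
But {D1, D3} covers everything, so the minimum is 2.

2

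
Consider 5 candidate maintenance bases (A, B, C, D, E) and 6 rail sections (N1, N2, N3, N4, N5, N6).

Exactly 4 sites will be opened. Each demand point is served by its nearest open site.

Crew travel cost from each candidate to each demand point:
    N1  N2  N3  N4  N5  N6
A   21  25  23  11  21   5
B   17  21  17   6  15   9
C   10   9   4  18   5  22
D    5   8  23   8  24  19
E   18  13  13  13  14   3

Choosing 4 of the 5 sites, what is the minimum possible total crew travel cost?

31

Open {B, C, D, E}.
  N1→D 5, N2→D 8, N3→C 4, N4→B 6, N5→C 5, N6→E 3  ⇒ total 31.
Compare {A, B, C, D}: total 33.
Compare {A, C, D, E}: total 33.
No size-4 selection does better; minimum is 31.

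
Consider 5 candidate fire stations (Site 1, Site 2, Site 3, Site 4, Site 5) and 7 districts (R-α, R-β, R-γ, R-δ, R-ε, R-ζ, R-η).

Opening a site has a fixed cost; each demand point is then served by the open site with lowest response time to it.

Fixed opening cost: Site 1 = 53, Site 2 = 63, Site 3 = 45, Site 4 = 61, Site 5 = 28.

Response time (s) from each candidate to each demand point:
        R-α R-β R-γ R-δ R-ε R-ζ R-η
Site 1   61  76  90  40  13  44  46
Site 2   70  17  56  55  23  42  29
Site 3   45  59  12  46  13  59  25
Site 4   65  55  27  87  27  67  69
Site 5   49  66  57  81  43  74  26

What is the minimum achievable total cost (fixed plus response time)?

Open {Site 3}: assign each demand point to its cheapest open site.
  R-α→Site 3 45, R-β→Site 3 59, R-γ→Site 3 12, R-δ→Site 3 46, R-ε→Site 3 13, R-ζ→Site 3 59, R-η→Site 3 25
  response time 259, fixed 45 → total 304.
Compare {Site 2, Site 3}: response time 200 + fixed 108 = 308.
Compare {Site 3, Site 5}: response time 259 + fixed 73 = 332.
Compare {Site 1, Site 3}: response time 238 + fixed 98 = 336.
All other subsets cost ≥ 308. Minimum total cost: 304.

304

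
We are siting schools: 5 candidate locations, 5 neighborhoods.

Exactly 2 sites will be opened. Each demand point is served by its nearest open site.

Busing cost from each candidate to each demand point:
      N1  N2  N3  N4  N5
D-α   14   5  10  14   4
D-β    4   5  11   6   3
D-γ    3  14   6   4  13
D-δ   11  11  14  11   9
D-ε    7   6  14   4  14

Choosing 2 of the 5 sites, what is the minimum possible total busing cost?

21

Open {D-β, D-γ}.
  N1→D-γ 3, N2→D-β 5, N3→D-γ 6, N4→D-γ 4, N5→D-β 3  ⇒ total 21.
Compare {D-α, D-γ}: total 22.
Compare {D-β, D-ε}: total 27.
No size-2 selection does better; minimum is 21.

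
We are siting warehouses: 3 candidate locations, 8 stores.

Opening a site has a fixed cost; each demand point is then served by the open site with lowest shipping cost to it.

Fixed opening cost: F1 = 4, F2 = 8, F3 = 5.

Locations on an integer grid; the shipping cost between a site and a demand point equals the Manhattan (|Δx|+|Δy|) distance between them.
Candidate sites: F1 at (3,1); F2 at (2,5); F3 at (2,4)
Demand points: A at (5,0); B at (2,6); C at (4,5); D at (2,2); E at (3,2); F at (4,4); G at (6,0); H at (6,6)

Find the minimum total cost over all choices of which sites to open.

Open {F1, F3}: assign each demand point to its cheapest open site.
  A→F1 3, B→F3 2, C→F3 3, D→F1 2, E→F1 1, F→F3 2, G→F1 4, H→F3 6
  shipping cost 23, fixed 9 → total 32.
Compare {F1, F2}: shipping cost 21 + fixed 12 = 33.
Compare {F1}: shipping cost 33 + fixed 4 = 37.
Compare {F1, F2, F3}: shipping cost 20 + fixed 17 = 37.
All other subsets cost ≥ 33. Minimum total cost: 32.

32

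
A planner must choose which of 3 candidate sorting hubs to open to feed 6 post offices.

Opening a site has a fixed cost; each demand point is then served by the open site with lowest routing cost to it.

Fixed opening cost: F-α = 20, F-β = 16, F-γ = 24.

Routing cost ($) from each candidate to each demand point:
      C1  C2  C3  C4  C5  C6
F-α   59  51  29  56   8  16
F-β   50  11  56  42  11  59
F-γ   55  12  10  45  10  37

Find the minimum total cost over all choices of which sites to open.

Open {F-α, F-γ}: assign each demand point to its cheapest open site.
  C1→F-γ 55, C2→F-γ 12, C3→F-γ 10, C4→F-γ 45, C5→F-α 8, C6→F-α 16
  routing cost 146, fixed 44 → total 190.
Compare {F-α, F-β}: routing cost 156 + fixed 36 = 192.
Compare {F-γ}: routing cost 169 + fixed 24 = 193.
Compare {F-α, F-β, F-γ}: routing cost 137 + fixed 60 = 197.
All other subsets cost ≥ 192. Minimum total cost: 190.

190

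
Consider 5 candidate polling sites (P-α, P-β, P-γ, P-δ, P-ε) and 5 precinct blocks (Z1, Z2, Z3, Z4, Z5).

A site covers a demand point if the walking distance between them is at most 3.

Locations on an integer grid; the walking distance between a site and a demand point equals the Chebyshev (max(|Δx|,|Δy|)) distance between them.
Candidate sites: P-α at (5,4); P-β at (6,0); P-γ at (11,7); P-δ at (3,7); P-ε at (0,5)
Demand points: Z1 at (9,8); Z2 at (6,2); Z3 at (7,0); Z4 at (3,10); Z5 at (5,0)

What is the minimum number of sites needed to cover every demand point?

3

Coverage sets (demand points within 3 of each site):
  P-α: {Z2}
  P-β: {Z2, Z3, Z5}
  P-γ: {Z1}
  P-δ: {Z4}
  P-ε: {}
No 2 sites suffice: every size-2 union leaves at least one demand point uncovered.
But {P-β, P-γ, P-δ} covers everything, so the minimum is 3.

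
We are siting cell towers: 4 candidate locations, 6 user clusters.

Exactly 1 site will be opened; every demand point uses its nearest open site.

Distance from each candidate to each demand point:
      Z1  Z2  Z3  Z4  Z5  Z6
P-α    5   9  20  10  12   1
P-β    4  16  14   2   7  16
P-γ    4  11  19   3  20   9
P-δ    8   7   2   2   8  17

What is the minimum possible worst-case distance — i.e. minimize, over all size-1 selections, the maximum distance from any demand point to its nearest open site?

Open {P-β}.
  Farthest demand point is Z2 at distance 16 (to P-β); all others are ≤ 16.
With {P-δ} the worst case is 17.
With {P-α} the worst case is 20.
No size-1 selection achieves below 16.

16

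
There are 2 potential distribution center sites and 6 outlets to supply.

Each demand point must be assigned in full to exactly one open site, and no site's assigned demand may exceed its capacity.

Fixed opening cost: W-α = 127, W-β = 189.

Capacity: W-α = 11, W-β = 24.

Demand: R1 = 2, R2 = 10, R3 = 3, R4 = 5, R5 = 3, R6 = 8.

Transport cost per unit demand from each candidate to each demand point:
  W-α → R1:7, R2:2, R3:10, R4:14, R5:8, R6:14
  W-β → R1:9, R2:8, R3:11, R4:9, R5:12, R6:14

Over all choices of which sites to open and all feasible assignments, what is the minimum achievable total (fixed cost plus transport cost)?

Open {W-α, W-β}; cheapest assignment that respects the capacities:
  W-α (cap 11, load 10): R2 — cost 10×2 = 20
  W-β (cap 24, load 21): R1, R3, R4, R5, R6 — cost 2×9 + 3×11 + 5×9 + 3×12 + 8×14 = 244
  Shipping 264, fixed 316 → total 580.
  Any other capacity-feasible assignment to {W-α, W-β} ships for at least 264.
Total demand is 31 and no other set of sites has combined capacity ≥ 31, so {W-α, W-β} is the only feasible choice of open sites. Minimum: 580.

580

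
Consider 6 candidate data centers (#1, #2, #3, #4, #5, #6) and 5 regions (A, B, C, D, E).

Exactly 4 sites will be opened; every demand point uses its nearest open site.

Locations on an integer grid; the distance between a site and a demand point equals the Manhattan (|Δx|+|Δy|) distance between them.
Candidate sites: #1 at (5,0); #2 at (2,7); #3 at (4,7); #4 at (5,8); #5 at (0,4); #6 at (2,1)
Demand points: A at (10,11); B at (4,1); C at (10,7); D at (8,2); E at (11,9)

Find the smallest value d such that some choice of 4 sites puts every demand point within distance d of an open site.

Open {#1, #2, #3, #4}.
  Farthest demand point is A at distance 8 (to #4); all others are ≤ 8.
With {#1, #2, #4, #5} the worst case is 8.
With {#1, #2, #4, #6} the worst case is 8.
No size-4 selection achieves below 8.

8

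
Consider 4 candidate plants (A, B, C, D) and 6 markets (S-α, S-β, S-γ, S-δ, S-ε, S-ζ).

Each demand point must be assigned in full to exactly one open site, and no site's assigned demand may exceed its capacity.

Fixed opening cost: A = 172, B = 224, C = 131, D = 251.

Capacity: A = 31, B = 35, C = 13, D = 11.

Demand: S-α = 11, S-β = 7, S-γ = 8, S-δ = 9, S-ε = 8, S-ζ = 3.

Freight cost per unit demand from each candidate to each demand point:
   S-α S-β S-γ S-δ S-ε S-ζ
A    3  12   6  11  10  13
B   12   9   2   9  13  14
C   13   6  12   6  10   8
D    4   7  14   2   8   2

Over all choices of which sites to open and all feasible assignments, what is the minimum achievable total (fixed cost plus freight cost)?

Open {A, B}; cheapest assignment that respects the capacities:
  A (cap 31, load 22): S-α, S-ε, S-ζ — cost 11×3 + 8×10 + 3×13 = 152
  B (cap 35, load 24): S-β, S-γ, S-δ — cost 7×9 + 8×2 + 9×9 = 160
  Shipping 312, fixed 396 → total 708.
  Any other capacity-feasible assignment to {A, B} ships for at least 312.
Compare {B, C}: its best feasible assignment gives total 748.
Compare {A, B, C}: its best feasible assignment gives total 797.
Every other set of open sites that can feasibly serve all demand totals ≥ 748 even under its best assignment. Minimum: 708.

708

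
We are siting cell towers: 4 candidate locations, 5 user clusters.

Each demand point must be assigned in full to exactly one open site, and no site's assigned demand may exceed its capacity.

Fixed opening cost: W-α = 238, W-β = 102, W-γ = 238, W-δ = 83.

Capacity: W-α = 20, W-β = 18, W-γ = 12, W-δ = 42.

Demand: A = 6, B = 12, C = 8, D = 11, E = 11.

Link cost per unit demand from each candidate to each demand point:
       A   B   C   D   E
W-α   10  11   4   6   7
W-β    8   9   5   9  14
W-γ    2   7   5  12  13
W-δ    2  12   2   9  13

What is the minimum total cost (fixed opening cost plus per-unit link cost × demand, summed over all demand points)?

563

Open {W-β, W-δ}; cheapest assignment that respects the capacities:
  W-β (cap 18, load 12): B — cost 12×9 = 108
  W-δ (cap 42, load 36): A, C, D, E — cost 6×2 + 8×2 + 11×9 + 11×13 = 270
  Shipping 378, fixed 185 → total 563.
  Any other capacity-feasible assignment to {W-β, W-δ} ships for at least 378.
Compare {W-α, W-δ}: its best feasible assignment gives total 669.
Compare {W-γ, W-δ}: its best feasible assignment gives total 675.
Every other set of open sites that can feasibly serve all demand totals ≥ 669 even under its best assignment. Minimum: 563.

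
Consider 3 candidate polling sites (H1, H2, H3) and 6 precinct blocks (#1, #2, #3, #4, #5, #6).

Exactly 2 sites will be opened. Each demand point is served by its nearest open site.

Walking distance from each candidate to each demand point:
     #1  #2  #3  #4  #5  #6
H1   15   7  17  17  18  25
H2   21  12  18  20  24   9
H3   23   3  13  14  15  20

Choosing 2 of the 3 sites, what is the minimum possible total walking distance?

Open {H2, H3}.
  #1→H2 21, #2→H3 3, #3→H3 13, #4→H3 14, #5→H3 15, #6→H2 9  ⇒ total 75.
Compare {H1, H3}: total 80.
Compare {H1, H2}: total 83.

75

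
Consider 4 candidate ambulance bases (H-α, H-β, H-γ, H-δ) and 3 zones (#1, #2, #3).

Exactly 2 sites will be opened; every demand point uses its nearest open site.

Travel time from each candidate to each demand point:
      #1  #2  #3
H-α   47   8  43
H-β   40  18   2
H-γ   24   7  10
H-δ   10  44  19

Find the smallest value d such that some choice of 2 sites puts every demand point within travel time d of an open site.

10

Open {H-γ, H-δ}.
  Farthest demand point is #1 at travel time 10 (to H-δ); all others are ≤ 10.
With {H-β, H-δ} the worst case is 18.
With {H-α, H-δ} the worst case is 19.
No size-2 selection achieves below 10.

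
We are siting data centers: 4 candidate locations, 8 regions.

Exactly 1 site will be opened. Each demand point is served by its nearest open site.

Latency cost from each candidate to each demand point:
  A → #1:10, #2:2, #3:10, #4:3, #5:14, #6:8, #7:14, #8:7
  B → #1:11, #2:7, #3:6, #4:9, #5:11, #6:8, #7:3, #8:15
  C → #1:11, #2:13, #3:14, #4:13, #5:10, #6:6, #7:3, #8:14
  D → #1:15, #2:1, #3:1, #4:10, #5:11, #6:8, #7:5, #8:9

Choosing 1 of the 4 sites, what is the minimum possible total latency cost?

Open {D}.
  #1→D 15, #2→D 1, #3→D 1, #4→D 10, #5→D 11, #6→D 8, #7→D 5, #8→D 9  ⇒ total 60.
Compare {A}: total 68.
Compare {B}: total 70.
No size-1 selection does better; minimum is 60.

60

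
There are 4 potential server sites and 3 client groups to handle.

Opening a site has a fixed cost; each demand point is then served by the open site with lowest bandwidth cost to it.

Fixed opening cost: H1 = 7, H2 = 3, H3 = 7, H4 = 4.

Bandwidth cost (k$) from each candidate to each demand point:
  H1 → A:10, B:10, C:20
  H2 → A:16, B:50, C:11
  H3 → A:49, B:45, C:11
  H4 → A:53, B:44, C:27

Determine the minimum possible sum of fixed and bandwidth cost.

Open {H1, H2}: assign each demand point to its cheapest open site.
  A→H1 10, B→H1 10, C→H2 11
  bandwidth cost 31, fixed 10 → total 41.
Compare {H1, H3}: bandwidth cost 31 + fixed 14 = 45.
Compare {H1, H2, H4}: bandwidth cost 31 + fixed 14 = 45.
Compare {H1}: bandwidth cost 40 + fixed 7 = 47.
All other subsets cost ≥ 45. Minimum total cost: 41.

41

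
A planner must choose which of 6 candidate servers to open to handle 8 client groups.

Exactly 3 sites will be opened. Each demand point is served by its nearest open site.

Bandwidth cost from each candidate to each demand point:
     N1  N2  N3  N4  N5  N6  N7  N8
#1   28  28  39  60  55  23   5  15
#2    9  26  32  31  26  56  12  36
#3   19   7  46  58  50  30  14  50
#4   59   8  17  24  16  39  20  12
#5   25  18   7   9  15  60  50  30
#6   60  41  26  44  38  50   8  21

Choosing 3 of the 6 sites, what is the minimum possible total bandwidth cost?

100

Open {#1, #3, #5}.
  N1→#3 19, N2→#3 7, N3→#5 7, N4→#5 9, N5→#5 15, N6→#1 23, N7→#1 5, N8→#1 15  ⇒ total 100.
Compare {#1, #2, #5}: total 101.
Compare {#1, #4, #5}: total 104.
No size-3 selection does better; minimum is 100.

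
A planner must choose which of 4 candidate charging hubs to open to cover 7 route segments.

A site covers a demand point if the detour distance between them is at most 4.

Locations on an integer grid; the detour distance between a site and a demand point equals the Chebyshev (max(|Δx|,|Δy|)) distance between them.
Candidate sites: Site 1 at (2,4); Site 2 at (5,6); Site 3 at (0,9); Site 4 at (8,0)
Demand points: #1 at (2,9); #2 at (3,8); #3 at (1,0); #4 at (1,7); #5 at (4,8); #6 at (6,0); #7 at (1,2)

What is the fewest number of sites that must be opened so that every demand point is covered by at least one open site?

2

Coverage sets (demand points within 4 of each site):
  Site 1: {#2, #3, #4, #5, #6, #7}
  Site 2: {#1, #2, #4, #5, #7}
  Site 3: {#1, #2, #4, #5}
  Site 4: {#6}
No single site covers all 7 demand points.
But {Site 1, Site 2} covers everything, so the minimum is 2.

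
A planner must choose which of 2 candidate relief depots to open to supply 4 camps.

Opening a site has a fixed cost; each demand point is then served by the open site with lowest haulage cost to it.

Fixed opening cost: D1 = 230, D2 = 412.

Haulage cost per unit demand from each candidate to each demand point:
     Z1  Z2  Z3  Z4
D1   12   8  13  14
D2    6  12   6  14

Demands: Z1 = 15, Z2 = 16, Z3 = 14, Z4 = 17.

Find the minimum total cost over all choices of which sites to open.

Open {D1}: assign each demand point to its cheapest open site.
  Z1→D1 15×12=180, Z2→D1 16×8=128, Z3→D1 14×13=182, Z4→D1 17×14=238
  haulage cost 728, fixed 230 → total 958.
Compare {D2}: haulage cost 604 + fixed 412 = 1016.
Compare {D1, D2}: haulage cost 540 + fixed 642 = 1182.

958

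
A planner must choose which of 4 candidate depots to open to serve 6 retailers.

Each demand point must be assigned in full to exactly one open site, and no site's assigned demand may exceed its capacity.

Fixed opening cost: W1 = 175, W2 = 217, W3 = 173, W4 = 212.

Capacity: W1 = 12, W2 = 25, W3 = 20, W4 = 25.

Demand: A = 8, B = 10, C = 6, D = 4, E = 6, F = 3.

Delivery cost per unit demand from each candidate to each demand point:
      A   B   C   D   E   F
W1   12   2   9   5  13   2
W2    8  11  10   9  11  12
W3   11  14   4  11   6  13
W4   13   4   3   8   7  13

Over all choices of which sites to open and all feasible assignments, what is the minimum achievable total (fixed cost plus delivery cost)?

638

Open {W3, W4}; cheapest assignment that respects the capacities:
  W3 (cap 20, load 17): A, E, F — cost 8×11 + 6×6 + 3×13 = 163
  W4 (cap 25, load 20): B, C, D — cost 10×4 + 6×3 + 4×8 = 90
  Shipping 253, fixed 385 → total 638.
  Any other capacity-feasible assignment to {W3, W4} ships for at least 253.
Compare {W1, W4}: its best feasible assignment gives total 642.
Compare {W2, W4}: its best feasible assignment gives total 665.
Every other set of open sites that can feasibly serve all demand totals ≥ 642 even under its best assignment. Minimum: 638.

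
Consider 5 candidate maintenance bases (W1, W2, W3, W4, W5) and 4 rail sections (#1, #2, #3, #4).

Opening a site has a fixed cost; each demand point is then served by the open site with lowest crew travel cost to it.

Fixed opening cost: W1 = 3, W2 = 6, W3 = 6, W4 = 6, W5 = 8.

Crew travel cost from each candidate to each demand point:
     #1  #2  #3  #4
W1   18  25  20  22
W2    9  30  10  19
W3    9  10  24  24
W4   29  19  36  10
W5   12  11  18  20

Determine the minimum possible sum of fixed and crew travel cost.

Open {W2, W3, W4}: assign each demand point to its cheapest open site.
  #1→W2 9, #2→W3 10, #3→W2 10, #4→W4 10
  crew travel cost 39, fixed 18 → total 57.
Compare {W2, W3}: crew travel cost 48 + fixed 12 = 60.
Compare {W2, W4}: crew travel cost 48 + fixed 12 = 60.
Compare {W2, W4, W5}: crew travel cost 40 + fixed 20 = 60.
All other subsets cost ≥ 60. Minimum total cost: 57.

57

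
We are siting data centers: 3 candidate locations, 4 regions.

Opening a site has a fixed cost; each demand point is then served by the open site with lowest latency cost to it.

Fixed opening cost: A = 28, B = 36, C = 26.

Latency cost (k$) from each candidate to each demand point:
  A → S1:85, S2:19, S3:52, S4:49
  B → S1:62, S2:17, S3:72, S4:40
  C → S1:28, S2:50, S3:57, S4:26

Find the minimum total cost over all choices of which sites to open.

Open {A, C}: assign each demand point to its cheapest open site.
  S1→C 28, S2→A 19, S3→A 52, S4→C 26
  latency cost 125, fixed 54 → total 179.
Compare {C}: latency cost 161 + fixed 26 = 187.
Compare {B, C}: latency cost 128 + fixed 62 = 190.
Compare {A, B, C}: latency cost 123 + fixed 90 = 213.
All other subsets cost ≥ 187. Minimum total cost: 179.

179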